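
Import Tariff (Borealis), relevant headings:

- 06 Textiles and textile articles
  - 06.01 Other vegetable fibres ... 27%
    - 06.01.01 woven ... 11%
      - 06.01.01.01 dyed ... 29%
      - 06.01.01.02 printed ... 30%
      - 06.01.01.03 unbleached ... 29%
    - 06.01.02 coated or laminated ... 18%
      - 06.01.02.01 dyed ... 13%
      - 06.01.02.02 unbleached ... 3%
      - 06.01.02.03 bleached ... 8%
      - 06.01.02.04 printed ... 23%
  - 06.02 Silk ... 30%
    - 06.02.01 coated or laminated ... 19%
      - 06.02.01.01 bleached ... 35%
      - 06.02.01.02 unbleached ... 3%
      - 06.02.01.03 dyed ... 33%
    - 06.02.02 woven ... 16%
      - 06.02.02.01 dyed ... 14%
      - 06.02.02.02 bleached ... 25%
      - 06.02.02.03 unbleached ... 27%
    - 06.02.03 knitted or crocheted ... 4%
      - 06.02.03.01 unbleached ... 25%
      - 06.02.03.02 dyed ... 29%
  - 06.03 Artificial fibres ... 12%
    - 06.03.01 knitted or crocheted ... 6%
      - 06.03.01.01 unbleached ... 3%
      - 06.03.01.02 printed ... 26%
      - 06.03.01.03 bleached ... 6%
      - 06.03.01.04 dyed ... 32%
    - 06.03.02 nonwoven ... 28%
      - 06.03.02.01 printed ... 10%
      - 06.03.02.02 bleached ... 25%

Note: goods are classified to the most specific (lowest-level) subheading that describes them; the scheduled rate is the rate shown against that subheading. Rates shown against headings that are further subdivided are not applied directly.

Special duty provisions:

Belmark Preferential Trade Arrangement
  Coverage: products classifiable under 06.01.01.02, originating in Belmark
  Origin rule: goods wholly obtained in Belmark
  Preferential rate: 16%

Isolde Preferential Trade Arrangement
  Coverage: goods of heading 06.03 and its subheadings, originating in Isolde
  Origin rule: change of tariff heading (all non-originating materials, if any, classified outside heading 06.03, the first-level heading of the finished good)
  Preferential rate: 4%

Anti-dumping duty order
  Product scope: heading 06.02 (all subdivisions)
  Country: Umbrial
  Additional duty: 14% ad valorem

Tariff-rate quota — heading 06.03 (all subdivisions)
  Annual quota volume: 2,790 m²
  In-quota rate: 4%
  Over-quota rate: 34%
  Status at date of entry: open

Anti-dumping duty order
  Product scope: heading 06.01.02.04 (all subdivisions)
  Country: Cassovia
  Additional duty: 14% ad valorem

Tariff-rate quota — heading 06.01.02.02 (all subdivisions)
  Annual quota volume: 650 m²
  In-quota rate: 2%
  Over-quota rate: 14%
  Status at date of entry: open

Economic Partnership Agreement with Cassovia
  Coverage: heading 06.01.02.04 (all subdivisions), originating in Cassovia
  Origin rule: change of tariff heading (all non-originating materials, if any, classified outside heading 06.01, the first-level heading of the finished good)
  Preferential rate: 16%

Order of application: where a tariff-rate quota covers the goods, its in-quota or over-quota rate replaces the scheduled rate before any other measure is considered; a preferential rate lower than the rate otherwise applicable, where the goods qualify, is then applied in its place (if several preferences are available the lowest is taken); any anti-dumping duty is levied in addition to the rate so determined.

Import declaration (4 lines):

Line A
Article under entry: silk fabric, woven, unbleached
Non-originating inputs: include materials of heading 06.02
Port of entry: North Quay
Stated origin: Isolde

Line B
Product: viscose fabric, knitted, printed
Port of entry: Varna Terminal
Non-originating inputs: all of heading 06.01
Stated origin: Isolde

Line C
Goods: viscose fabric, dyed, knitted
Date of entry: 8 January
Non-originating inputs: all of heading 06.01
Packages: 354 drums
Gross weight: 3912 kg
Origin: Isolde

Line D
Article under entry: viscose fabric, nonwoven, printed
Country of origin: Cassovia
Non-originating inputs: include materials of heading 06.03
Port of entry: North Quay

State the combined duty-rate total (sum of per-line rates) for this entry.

Line A: silk → 06.02; woven → 06.02.02; unbleached → 06.02.02.03. Scheduled 27%. Isolde agreement on 06.03: 06.02.02.03 not covered. → 27%.
Line B: viscose → 06.03; knitted → 06.03.01; printed → 06.03.01.02. Scheduled 26%. quota on 06.03 open → in-quota 4%; Isolde agreement on 06.03: CTH met → 4% available; preference 4% not lower than 4% → no reduction. → 4%.
Line C: viscose → 06.03; knitted → 06.03.01; dyed → 06.03.01.04. Scheduled 32%. quota on 06.03 open → in-quota 4%; Isolde agreement on 06.03: CTH met → 4% available; preference 4% not lower than 4% → no reduction. → 4%.
Line D: viscose → 06.03; nonwoven → 06.03.02; printed → 06.03.02.01. Scheduled 10%. quota on 06.03 open → in-quota 4%; Cassovia agreement on 06.01.02.04: 06.03.02.01 not covered. → 4%.
Sum: 27% + 4% + 4% + 4% = 39%.

39%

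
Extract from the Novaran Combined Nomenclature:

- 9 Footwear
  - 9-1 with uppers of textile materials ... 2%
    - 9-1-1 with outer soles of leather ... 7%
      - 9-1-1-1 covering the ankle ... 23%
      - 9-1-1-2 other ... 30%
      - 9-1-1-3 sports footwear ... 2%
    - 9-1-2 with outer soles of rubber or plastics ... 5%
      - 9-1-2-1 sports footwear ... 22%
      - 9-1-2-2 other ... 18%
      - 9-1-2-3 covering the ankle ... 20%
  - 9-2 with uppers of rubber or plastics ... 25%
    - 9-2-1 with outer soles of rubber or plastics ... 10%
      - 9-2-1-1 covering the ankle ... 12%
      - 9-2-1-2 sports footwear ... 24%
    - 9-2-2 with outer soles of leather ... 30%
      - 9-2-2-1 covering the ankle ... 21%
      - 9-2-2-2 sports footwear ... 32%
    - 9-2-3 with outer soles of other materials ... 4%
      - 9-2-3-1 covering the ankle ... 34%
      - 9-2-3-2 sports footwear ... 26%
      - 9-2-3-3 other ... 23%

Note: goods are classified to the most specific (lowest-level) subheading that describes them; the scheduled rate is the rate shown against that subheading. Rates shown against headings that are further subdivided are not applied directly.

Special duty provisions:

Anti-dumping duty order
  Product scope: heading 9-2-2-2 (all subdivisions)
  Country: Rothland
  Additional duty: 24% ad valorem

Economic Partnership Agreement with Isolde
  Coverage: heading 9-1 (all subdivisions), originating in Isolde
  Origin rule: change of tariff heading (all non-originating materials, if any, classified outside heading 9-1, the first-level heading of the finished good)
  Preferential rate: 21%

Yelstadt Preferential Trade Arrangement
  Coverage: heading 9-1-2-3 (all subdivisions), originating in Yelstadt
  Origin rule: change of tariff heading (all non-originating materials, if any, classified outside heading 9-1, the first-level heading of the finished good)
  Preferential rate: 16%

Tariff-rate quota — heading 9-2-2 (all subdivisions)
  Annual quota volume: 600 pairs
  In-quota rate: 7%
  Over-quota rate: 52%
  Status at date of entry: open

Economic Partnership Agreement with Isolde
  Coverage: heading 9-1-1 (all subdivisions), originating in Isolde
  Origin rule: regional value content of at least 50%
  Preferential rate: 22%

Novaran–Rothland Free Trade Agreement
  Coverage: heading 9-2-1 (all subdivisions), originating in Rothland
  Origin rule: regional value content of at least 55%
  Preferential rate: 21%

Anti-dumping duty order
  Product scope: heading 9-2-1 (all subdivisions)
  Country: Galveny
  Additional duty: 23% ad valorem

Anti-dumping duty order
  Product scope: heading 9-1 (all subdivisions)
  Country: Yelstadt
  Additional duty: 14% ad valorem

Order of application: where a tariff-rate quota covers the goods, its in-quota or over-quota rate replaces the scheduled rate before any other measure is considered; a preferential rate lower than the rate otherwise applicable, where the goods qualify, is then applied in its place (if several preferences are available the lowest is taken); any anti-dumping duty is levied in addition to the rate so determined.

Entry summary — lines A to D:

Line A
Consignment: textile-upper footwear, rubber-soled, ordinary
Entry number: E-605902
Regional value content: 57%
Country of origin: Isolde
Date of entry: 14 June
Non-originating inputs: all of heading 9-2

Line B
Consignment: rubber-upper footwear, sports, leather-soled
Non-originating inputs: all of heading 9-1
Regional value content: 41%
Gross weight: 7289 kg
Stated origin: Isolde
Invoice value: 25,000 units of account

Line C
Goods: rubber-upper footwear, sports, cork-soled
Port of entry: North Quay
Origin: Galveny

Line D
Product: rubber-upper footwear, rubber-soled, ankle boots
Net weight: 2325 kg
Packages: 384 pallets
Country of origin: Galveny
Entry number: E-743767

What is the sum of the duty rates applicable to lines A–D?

86%

Line A: textile-upper → 9-1; rubber-soled → 9-1-2; ordinary → 9-1-2-2. Scheduled 18%. Isolde agreement on 9-1: CTH met → 21% available; Isolde agreement on 9-1-1: 9-1-2-2 not covered; preference 21% not lower than 18% → no reduction. → 18%.
Line B: rubber-upper → 9-2; leather-soled → 9-2-2; sports → 9-2-2-2. Scheduled 32%. quota on 9-2-2 open → in-quota 7%; Isolde agreement on 9-1: 9-2-2-2 not covered; Isolde agreement on 9-1-1: 9-2-2-2 not covered. → 7%.
Line C: rubber-upper → 9-2; cork-soled → 9-2-3; sports → 9-2-3-2. Scheduled 26%. No special measure applies. → 26%.
Line D: rubber-upper → 9-2; rubber-soled → 9-2-1; ankle boots → 9-2-1-1. Scheduled 12%. anti-dumping (Galveny, 9-2-1): +23%; total 12% + 23% = 35%. → 35%.
Sum: 18% + 7% + 26% + 35% = 86%.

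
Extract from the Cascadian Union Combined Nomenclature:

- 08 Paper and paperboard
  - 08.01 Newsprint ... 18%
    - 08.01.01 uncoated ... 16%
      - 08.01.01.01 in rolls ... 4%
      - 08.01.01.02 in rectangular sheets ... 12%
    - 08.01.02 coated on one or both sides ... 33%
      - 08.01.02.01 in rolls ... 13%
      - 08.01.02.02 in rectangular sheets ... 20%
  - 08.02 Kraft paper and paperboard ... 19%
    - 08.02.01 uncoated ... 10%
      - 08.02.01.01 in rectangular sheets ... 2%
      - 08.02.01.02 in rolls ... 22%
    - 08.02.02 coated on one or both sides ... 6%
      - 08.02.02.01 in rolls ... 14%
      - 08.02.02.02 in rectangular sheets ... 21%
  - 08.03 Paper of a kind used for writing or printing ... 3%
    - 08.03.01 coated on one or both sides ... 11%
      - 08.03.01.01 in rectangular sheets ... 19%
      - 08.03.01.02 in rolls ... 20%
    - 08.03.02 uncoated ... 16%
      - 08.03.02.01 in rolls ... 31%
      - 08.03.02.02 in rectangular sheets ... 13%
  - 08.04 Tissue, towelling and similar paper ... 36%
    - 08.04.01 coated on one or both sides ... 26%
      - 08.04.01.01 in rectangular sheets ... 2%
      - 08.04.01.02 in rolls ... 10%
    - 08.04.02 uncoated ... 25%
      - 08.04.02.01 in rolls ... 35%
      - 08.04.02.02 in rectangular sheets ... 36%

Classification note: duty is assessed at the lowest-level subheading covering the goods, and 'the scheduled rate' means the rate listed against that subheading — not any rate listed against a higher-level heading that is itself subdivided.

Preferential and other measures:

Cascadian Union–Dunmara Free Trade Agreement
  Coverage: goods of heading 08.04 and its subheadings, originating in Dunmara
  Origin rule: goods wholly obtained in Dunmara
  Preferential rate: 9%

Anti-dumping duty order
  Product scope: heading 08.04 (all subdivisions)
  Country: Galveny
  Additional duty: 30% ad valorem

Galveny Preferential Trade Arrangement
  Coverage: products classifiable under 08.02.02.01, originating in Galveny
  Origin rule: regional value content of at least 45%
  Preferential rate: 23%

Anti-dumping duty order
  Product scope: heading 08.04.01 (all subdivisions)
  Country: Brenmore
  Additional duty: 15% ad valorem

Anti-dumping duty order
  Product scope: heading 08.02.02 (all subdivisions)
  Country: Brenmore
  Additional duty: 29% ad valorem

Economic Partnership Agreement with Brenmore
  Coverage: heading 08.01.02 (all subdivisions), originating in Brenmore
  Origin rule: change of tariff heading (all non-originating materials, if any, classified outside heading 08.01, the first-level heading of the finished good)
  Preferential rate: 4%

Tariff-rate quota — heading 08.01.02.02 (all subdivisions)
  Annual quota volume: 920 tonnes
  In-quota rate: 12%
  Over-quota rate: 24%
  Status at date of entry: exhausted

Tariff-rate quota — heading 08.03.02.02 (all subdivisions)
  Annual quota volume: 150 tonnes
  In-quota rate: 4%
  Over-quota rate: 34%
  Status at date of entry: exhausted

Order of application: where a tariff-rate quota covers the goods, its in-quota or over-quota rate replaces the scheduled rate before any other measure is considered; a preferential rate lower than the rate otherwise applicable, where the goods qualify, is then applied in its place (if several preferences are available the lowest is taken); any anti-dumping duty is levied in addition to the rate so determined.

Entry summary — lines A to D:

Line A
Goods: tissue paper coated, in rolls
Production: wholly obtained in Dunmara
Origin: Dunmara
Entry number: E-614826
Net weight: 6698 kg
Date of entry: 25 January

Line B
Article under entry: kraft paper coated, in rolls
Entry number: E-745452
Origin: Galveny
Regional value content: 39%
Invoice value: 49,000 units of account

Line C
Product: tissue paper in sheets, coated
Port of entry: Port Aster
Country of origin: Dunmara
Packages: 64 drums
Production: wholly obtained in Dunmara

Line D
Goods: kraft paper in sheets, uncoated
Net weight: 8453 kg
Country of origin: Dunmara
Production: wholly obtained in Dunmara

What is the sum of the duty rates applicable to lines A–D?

27%

Line A: tissue paper → 08.04; coated → 08.04.01; in rolls → 08.04.01.02. Scheduled 10%. Dunmara agreement on 08.04: wholly obtained → 9% available; preferential 9%. → 9%.
Line B: kraft paper → 08.02; coated → 08.02.02; in rolls → 08.02.02.01. Scheduled 14%. Galveny agreement on 08.02.02.01: RVC < 45%. → 14%.
Line C: tissue paper → 08.04; coated → 08.04.01; in sheets → 08.04.01.01. Scheduled 2%. Dunmara agreement on 08.04: wholly obtained → 9% available; preference 9% not lower than 2% → no reduction. → 2%.
Line D: kraft paper → 08.02; uncoated → 08.02.01; in sheets → 08.02.01.01. Scheduled 2%. Dunmara agreement on 08.04: 08.02.01.01 not covered. → 2%.
Sum: 9% + 14% + 2% + 2% = 27%.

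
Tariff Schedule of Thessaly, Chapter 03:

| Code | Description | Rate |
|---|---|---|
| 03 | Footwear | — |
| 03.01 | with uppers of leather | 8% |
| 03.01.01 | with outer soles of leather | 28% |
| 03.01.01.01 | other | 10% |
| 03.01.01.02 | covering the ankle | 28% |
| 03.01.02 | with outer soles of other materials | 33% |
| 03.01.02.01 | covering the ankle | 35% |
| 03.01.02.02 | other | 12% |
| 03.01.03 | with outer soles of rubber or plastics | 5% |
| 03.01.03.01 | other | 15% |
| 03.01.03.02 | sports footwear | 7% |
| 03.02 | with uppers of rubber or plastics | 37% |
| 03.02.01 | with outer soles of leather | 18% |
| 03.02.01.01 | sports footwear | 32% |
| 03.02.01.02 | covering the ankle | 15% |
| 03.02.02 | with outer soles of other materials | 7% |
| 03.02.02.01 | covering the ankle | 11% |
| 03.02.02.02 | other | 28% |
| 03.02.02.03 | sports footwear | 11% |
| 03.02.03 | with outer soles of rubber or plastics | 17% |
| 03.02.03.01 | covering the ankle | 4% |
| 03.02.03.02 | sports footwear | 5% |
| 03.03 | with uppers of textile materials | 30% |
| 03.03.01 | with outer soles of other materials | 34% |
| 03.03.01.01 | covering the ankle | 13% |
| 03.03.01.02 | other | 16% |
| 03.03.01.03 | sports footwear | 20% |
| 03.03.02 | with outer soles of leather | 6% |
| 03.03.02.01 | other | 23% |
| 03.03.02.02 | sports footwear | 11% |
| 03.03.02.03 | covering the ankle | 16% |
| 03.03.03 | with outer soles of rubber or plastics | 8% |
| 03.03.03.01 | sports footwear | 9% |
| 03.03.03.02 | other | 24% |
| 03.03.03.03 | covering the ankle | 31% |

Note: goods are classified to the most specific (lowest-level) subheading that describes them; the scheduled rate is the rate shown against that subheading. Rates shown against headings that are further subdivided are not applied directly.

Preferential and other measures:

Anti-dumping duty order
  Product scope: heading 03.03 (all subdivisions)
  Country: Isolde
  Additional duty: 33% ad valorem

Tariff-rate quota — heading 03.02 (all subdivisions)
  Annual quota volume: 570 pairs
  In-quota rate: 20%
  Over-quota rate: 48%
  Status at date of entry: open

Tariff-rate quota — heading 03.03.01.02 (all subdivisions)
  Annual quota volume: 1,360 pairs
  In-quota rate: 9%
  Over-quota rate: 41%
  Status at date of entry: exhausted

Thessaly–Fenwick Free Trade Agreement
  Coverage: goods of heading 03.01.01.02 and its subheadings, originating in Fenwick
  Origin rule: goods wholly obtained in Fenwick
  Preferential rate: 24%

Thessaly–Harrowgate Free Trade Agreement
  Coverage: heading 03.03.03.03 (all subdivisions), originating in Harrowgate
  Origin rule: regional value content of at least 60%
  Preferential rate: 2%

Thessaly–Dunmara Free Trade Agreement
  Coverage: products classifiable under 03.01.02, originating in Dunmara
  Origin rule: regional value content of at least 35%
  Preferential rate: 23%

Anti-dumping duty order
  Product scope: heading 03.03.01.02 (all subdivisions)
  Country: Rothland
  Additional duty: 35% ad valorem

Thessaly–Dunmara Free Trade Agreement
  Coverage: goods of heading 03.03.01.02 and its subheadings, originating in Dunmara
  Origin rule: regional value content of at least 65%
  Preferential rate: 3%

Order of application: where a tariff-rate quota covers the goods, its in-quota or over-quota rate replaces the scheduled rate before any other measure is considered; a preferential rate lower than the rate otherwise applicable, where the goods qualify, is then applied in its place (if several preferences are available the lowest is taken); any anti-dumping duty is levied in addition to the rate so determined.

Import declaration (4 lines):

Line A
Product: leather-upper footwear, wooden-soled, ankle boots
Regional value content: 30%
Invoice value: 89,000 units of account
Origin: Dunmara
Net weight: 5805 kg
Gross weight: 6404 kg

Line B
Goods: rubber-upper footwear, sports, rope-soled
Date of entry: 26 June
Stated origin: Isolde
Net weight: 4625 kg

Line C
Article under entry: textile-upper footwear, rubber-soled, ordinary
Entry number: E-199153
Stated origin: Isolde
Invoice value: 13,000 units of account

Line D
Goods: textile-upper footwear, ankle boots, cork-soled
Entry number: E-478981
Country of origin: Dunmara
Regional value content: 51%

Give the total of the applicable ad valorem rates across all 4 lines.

Line A: leather-upper → 03.01; wooden-soled → 03.01.02; ankle boots → 03.01.02.01. Scheduled 35%. Dunmara agreement on 03.01.02: RVC < 35%; Dunmara agreement on 03.03.01.02: 03.01.02.01 not covered. → 35%.
Line B: rubber-upper → 03.02; rope-soled → 03.02.02; sports → 03.02.02.03. Scheduled 11%. quota on 03.02 open → in-quota 20%. → 20%.
Line C: textile-upper → 03.03; rubber-soled → 03.03.03; ordinary → 03.03.03.02. Scheduled 24%. anti-dumping (Isolde, 03.03): +33%; total 24% + 33% = 57%. → 57%.
Line D: textile-upper → 03.03; cork-soled → 03.03.01; ankle boots → 03.03.01.01. Scheduled 13%. Dunmara agreement on 03.01.02: 03.03.01.01 not covered; Dunmara agreement on 03.03.01.02: 03.03.01.01 not covered. → 13%.
Sum: 35% + 20% + 57% + 13% = 125%.

125%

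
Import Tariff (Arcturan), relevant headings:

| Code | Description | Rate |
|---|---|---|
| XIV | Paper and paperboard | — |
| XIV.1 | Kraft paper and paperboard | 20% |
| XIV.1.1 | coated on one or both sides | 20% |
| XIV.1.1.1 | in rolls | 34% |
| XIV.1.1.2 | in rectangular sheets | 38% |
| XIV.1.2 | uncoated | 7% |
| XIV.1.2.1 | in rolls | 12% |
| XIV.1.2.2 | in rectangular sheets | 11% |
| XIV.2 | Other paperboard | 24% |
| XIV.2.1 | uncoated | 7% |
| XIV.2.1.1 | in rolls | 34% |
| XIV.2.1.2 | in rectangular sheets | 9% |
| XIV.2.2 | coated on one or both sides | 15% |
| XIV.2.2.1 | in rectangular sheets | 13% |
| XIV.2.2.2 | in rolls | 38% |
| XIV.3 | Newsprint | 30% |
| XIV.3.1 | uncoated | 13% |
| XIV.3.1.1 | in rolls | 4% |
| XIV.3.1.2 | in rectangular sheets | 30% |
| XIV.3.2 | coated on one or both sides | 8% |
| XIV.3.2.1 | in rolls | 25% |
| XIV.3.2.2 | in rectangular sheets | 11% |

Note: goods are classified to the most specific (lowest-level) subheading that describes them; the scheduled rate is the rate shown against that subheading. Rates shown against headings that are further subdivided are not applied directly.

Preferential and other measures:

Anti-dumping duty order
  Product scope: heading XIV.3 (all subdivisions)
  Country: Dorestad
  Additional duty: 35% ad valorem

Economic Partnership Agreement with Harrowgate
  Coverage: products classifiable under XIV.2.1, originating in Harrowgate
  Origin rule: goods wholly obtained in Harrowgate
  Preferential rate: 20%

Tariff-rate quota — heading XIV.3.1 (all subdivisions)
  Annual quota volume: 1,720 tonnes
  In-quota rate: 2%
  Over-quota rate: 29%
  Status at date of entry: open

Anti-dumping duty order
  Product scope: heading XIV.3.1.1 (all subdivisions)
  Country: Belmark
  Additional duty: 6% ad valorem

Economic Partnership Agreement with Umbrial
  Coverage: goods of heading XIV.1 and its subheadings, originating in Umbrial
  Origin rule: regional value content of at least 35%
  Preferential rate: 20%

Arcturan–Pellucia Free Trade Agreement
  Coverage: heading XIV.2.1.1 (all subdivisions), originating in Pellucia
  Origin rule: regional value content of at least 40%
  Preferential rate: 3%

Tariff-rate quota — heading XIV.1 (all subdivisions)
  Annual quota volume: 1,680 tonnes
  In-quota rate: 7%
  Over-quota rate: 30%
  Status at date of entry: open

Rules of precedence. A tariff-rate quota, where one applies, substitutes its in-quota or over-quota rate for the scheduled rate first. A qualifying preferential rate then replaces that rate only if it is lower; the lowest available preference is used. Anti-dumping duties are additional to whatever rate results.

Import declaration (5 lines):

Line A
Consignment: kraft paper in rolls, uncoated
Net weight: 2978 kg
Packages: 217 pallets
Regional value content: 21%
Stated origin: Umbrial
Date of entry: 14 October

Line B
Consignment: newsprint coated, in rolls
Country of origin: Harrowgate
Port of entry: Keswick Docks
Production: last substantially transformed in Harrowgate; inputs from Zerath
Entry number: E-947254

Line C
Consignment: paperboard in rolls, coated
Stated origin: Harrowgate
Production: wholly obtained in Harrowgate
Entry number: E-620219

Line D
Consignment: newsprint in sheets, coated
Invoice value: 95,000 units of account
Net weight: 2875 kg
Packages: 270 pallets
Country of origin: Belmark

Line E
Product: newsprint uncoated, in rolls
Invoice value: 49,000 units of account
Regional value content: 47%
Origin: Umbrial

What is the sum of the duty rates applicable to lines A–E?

Line A: kraft paper → XIV.1; uncoated → XIV.1.2; in rolls → XIV.1.2.1. Scheduled 12%. quota on XIV.1 open → in-quota 7%; Umbrial agreement on XIV.1: RVC < 35%. → 7%.
Line B: newsprint → XIV.3; coated → XIV.3.2; in rolls → XIV.3.2.1. Scheduled 25%. Harrowgate agreement on XIV.2.1: XIV.3.2.1 not covered. → 25%.
Line C: paperboard → XIV.2; coated → XIV.2.2; in rolls → XIV.2.2.2. Scheduled 38%. Harrowgate agreement on XIV.2.1: XIV.2.2.2 not covered. → 38%.
Line D: newsprint → XIV.3; coated → XIV.3.2; in sheets → XIV.3.2.2. Scheduled 11%. No special measure applies. → 11%.
Line E: newsprint → XIV.3; uncoated → XIV.3.1; in rolls → XIV.3.1.1. Scheduled 4%. quota on XIV.3.1 open → in-quota 2%; Umbrial agreement on XIV.1: XIV.3.1.1 not covered. → 2%.
Sum: 7% + 25% + 38% + 11% + 2% = 83%.

83%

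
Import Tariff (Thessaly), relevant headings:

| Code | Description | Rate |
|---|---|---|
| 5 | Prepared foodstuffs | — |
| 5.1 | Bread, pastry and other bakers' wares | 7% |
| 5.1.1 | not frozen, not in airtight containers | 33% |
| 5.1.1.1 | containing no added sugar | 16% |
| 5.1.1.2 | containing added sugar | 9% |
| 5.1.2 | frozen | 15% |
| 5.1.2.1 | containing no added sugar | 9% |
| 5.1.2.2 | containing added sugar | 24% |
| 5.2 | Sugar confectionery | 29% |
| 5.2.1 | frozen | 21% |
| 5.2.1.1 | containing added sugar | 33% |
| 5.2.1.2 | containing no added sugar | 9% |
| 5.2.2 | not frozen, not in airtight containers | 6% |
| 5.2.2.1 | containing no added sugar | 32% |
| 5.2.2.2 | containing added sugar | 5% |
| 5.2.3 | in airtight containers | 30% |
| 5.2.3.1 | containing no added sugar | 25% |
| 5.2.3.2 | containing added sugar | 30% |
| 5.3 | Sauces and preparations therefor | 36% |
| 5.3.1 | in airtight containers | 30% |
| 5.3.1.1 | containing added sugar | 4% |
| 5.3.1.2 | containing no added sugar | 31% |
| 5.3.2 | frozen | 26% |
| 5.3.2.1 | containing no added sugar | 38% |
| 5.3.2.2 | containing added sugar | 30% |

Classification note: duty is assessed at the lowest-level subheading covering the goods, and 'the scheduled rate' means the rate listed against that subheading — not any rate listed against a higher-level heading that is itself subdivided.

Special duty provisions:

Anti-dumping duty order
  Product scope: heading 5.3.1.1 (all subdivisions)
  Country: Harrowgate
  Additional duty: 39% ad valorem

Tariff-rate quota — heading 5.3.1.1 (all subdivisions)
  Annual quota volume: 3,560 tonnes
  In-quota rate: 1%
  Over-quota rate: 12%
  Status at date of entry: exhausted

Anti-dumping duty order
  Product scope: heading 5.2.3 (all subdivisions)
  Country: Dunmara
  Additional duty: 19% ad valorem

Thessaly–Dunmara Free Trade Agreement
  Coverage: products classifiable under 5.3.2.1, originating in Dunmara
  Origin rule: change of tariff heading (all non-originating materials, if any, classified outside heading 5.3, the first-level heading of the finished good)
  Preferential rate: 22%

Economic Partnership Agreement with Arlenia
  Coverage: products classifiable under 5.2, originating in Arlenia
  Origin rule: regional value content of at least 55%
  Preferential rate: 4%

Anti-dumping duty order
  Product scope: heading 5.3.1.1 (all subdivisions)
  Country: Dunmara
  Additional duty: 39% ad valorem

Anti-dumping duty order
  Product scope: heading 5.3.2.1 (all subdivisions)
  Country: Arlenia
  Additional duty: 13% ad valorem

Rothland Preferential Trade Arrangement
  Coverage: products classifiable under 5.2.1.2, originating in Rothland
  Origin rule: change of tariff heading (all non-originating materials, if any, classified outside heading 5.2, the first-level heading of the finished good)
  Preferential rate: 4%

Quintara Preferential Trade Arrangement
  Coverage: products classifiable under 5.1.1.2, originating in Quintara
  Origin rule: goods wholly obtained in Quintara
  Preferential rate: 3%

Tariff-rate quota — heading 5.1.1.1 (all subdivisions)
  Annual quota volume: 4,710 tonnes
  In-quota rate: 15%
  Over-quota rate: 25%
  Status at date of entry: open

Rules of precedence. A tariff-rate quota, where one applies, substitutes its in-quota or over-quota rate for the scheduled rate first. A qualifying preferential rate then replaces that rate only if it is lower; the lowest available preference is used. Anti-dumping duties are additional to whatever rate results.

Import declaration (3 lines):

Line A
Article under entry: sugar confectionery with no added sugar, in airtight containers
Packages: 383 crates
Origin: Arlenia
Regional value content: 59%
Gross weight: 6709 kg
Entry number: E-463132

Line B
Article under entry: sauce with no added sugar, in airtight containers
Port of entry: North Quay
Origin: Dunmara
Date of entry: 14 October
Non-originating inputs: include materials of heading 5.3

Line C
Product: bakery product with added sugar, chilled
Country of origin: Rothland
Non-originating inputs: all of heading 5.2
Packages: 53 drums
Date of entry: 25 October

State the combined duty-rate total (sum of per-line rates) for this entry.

44%

Line A: sugar confectionery → 5.2; in airtight containers → 5.2.3; with no added sugar → 5.2.3.1. Scheduled 25%. Arlenia agreement on 5.2: RVC ≥ 55% → 4% available; preferential 4%. → 4%.
Line B: sauce → 5.3; in airtight containers → 5.3.1; with no added sugar → 5.3.1.2. Scheduled 31%. Dunmara agreement on 5.3.2.1: 5.3.1.2 not covered. → 31%.
Line C: bakery product → 5.1; chilled → 5.1.1; with added sugar → 5.1.1.2. Scheduled 9%. Rothland agreement on 5.2.1.2: 5.1.1.2 not covered. → 9%.
Sum: 4% + 31% + 9% = 44%.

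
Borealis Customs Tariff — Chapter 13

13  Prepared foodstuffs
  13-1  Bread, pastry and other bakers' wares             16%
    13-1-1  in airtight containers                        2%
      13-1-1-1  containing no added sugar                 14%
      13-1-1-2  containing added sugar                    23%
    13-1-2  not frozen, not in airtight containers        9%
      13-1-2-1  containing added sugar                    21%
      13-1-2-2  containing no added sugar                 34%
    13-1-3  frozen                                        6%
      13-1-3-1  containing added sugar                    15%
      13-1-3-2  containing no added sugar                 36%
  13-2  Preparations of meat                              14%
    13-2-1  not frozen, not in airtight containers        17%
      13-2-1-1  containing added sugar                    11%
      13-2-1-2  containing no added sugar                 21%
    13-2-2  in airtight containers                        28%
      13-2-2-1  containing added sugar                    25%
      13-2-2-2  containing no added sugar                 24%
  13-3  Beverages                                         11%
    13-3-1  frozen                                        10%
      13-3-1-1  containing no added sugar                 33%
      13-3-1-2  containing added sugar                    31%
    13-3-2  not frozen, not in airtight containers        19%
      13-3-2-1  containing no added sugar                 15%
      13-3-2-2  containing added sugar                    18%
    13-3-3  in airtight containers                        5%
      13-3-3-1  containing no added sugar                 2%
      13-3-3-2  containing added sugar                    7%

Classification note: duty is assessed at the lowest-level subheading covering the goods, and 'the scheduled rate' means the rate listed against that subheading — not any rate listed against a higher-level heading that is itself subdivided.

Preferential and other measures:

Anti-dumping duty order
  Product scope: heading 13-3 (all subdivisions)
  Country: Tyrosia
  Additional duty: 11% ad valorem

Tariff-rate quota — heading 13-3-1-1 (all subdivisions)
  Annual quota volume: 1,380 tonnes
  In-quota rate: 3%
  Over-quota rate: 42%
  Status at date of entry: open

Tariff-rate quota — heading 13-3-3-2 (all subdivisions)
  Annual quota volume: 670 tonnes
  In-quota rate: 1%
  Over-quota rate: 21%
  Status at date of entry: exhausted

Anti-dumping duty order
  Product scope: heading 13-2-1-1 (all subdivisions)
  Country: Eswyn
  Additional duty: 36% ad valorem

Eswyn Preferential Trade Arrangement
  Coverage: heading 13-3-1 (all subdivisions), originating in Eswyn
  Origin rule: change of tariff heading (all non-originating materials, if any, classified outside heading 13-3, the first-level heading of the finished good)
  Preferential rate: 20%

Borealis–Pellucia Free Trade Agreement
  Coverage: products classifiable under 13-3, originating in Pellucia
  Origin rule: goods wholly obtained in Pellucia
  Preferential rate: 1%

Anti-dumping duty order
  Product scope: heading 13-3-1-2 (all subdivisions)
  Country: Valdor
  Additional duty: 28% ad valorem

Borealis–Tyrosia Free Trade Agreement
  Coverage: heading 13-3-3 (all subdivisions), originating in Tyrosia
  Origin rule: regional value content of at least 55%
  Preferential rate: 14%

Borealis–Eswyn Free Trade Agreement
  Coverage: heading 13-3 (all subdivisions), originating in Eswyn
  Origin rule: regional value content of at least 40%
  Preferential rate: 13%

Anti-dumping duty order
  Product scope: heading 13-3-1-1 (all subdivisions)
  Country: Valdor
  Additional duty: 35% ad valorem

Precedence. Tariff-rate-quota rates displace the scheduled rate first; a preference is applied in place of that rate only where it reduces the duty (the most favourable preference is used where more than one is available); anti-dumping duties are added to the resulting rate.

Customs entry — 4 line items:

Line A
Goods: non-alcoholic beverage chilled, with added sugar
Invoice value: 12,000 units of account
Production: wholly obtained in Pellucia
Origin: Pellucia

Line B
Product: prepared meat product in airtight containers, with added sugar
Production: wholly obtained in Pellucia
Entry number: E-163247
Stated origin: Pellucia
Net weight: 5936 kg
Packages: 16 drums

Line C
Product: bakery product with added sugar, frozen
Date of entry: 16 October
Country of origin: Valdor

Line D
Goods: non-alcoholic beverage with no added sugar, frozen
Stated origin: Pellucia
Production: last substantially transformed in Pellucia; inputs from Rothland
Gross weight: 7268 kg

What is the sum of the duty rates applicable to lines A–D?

Line A: non-alcoholic beverage → 13-3; chilled → 13-3-2; with added sugar → 13-3-2-2. Scheduled 18%. Pellucia agreement on 13-3: wholly obtained → 1% available; preferential 1%. → 1%.
Line B: prepared meat product → 13-2; in airtight containers → 13-2-2; with added sugar → 13-2-2-1. Scheduled 25%. Pellucia agreement on 13-3: 13-2-2-1 not covered. → 25%.
Line C: bakery product → 13-1; frozen → 13-1-3; with added sugar → 13-1-3-1. Scheduled 15%. No special measure applies. → 15%.
Line D: non-alcoholic beverage → 13-3; frozen → 13-3-1; with no added sugar → 13-3-1-1. Scheduled 33%. quota on 13-3-1-1 open → in-quota 3%; Pellucia agreement on 13-3: not wholly obtained. → 3%.
Sum: 1% + 25% + 15% + 3% = 44%.

44%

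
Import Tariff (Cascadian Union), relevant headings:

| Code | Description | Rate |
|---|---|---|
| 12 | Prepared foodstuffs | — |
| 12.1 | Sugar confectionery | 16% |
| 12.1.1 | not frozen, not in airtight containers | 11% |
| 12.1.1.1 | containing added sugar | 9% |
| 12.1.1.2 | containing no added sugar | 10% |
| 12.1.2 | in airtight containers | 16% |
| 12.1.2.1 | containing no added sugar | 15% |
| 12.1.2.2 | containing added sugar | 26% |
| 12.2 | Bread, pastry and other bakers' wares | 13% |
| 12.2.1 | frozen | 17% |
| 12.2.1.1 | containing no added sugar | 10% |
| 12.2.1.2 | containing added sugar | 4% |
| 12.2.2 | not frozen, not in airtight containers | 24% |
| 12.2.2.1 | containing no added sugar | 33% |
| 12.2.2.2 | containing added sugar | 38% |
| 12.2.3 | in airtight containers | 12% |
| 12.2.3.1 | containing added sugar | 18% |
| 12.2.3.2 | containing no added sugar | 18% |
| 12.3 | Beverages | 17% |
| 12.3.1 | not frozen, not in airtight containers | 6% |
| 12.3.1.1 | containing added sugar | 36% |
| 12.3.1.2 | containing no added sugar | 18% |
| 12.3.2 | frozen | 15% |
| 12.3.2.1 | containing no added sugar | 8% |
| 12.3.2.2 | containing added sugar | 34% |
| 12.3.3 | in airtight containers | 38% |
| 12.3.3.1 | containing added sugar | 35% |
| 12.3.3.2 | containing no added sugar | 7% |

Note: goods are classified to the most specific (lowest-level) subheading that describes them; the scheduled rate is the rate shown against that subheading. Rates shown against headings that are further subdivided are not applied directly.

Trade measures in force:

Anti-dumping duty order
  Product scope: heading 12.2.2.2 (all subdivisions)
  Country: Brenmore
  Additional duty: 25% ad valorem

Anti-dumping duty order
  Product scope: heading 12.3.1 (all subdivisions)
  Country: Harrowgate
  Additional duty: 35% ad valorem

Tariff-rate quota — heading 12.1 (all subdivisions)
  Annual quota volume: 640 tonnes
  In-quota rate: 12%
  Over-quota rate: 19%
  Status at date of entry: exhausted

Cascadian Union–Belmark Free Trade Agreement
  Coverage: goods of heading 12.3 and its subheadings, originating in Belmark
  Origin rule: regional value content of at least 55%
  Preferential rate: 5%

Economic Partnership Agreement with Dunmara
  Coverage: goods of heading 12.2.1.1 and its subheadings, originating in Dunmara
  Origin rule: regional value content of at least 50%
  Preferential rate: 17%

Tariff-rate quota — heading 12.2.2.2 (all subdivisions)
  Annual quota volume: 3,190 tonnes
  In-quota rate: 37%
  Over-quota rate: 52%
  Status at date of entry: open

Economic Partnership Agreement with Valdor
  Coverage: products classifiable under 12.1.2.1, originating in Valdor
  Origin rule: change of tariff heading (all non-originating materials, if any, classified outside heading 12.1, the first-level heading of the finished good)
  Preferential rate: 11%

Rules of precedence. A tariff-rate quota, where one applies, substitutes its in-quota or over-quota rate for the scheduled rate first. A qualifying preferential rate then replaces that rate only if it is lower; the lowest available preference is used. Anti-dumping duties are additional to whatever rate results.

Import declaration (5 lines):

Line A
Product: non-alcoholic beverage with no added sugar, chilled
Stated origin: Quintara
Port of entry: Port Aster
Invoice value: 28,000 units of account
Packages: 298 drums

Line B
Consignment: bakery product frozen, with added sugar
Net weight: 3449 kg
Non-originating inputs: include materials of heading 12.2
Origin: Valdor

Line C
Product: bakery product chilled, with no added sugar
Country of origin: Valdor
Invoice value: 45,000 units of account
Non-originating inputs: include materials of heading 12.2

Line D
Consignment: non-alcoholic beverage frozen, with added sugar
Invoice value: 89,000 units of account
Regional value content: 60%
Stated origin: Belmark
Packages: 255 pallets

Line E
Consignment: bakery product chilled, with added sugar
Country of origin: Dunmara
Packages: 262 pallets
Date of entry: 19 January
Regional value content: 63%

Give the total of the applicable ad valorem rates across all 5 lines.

97%

Line A: non-alcoholic beverage → 12.3; chilled → 12.3.1; with no added sugar → 12.3.1.2. Scheduled 18%. No special measure applies. → 18%.
Line B: bakery product → 12.2; frozen → 12.2.1; with added sugar → 12.2.1.2. Scheduled 4%. Valdor agreement on 12.1.2.1: 12.2.1.2 not covered. → 4%.
Line C: bakery product → 12.2; chilled → 12.2.2; with no added sugar → 12.2.2.1. Scheduled 33%. Valdor agreement on 12.1.2.1: 12.2.2.1 not covered. → 33%.
Line D: non-alcoholic beverage → 12.3; frozen → 12.3.2; with added sugar → 12.3.2.2. Scheduled 34%. Belmark agreement on 12.3: RVC ≥ 55% → 5% available; preferential 5%. → 5%.
Line E: bakery product → 12.2; chilled → 12.2.2; with added sugar → 12.2.2.2. Scheduled 38%. quota on 12.2.2.2 open → in-quota 37%; Dunmara agreement on 12.2.1.1: 12.2.2.2 not covered. → 37%.
Sum: 18% + 4% + 33% + 5% + 37% = 97%.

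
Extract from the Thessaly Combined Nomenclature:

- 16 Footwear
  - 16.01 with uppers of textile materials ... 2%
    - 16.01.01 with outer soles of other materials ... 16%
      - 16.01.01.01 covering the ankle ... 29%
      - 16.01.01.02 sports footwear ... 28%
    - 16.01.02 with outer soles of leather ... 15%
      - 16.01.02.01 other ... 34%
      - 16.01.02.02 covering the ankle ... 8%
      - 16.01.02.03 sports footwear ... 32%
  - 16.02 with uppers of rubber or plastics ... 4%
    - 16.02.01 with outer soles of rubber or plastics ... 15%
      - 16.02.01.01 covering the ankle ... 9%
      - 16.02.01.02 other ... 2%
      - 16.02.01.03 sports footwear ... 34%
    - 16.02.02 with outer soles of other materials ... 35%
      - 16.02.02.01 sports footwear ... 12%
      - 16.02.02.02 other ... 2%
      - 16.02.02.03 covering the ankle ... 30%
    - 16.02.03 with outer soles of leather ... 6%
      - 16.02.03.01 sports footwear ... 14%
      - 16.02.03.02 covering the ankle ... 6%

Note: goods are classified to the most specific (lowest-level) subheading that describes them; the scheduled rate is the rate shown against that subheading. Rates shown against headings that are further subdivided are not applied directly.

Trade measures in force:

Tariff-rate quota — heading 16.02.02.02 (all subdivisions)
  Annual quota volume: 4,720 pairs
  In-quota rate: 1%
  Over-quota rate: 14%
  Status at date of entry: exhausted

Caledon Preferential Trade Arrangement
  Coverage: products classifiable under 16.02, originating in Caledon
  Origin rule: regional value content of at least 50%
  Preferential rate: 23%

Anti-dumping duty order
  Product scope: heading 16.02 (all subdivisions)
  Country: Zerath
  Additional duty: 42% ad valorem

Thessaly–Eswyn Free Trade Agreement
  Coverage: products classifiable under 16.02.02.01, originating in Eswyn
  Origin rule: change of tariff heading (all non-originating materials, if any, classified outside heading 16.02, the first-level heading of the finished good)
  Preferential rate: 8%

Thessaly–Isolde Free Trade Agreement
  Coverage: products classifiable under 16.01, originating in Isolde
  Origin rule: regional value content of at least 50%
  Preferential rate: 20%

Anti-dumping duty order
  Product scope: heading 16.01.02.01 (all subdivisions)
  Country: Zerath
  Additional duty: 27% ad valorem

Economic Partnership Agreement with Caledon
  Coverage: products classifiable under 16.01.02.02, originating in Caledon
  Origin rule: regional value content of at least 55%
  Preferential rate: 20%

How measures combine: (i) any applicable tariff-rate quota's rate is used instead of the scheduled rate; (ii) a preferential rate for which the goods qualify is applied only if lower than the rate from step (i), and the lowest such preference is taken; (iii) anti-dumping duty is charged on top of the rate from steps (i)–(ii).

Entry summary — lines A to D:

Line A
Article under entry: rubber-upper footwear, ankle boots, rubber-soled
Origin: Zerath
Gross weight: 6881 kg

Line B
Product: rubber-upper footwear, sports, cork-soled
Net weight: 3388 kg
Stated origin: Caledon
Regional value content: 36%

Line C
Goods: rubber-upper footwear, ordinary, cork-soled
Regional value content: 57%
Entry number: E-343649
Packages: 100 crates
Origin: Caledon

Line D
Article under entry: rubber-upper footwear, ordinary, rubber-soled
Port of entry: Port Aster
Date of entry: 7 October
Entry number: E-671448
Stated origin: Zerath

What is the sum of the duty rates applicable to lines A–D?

121%

Line A: rubber-upper → 16.02; rubber-soled → 16.02.01; ankle boots → 16.02.01.01. Scheduled 9%. anti-dumping (Zerath, 16.02): +42%; total 9% + 42% = 51%. → 51%.
Line B: rubber-upper → 16.02; cork-soled → 16.02.02; sports → 16.02.02.01. Scheduled 12%. Caledon agreement on 16.02: RVC < 50%; Caledon agreement on 16.01.02.02: 16.02.02.01 not covered. → 12%.
Line C: rubber-upper → 16.02; cork-soled → 16.02.02; ordinary → 16.02.02.02. Scheduled 2%. quota on 16.02.02.02 exhausted → over-quota 14%; Caledon agreement on 16.02: RVC ≥ 50% → 23% available; Caledon agreement on 16.01.02.02: 16.02.02.02 not covered; preference 23% not lower than 14% → no reduction. → 14%.
Line D: rubber-upper → 16.02; rubber-soled → 16.02.01; ordinary → 16.02.01.02. Scheduled 2%. anti-dumping (Zerath, 16.02): +42%; total 2% + 42% = 44%. → 44%.
Sum: 51% + 12% + 14% + 44% = 121%.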